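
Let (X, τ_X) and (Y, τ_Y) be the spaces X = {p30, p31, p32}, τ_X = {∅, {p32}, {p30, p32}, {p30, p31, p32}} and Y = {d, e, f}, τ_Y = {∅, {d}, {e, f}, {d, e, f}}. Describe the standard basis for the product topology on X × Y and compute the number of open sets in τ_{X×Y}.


Basis B = {∅ × ∅, {p32} × {d}, {p30, p32} × {d}, {p32} × {e, f}, {p30, p31, p32} × {d}, {p32} × {d, e, f}, {p30, p32} × {e, f}, {p30, p32} × {d, e, f}, {p30, p31, p32} × {e, f}, {p30, p31, p32} × {d, e, f}}; |τ_{X×Y}| = 16.

Enumerate products U × V with U ∈ τ_X, V ∈ τ_Y (deduplicated):
  ∅ × ∅ = {} (∅)
  {p32} × {d} = {(p32,d)}
  {p30, p32} × {d} = {(p30,d), (p32,d)}
  {p32} × {e, f} = {(p32,e), (p32,f)}
  {p30, p31, p32} × {d} = {(p30,d), (p31,d), (p32,d)}
  {p32} × {d, e, f} = {(p32,d), (p32,e), (p32,f)}
  {p30, p32} × {e, f} = {(p30,e), (p30,f), (p32,e), (p32,f)}
  {p30, p32} × {d, e, f} = {(p30,d), (p30,e), (p30,f), (p32,d), (p32,e), (p32,f)}
  {p30, p31, p32} × {e, f} = {(p30,e), (p30,f), (p31,e), (p31,f), (p32,e), (p32,f)}
  {p30, p31, p32} × {d, e, f} = {(p30,d), (p30,e), (p30,f), (p31,d), (p31,e), (p31,f), (p32,d), (p32,e), (p32,f)}
These 10 distinct sets form the basis B.
Close under arbitrary unions to get τ_{X×Y}; counting gives |τ_{X×Y}| = 16.


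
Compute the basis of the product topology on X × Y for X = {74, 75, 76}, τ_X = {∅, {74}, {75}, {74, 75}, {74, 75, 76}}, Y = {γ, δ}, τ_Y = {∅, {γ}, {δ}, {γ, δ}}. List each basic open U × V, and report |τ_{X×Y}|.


Basis B = {∅ × ∅, {74} × {γ}, {74} × {δ}, {75} × {γ}, {75} × {δ}, {74} × {γ, δ}, {74, 75} × {γ}, {74, 75} × {δ}, {75} × {γ, δ}, {74, 75, 76} × {γ}, {74, 75, 76} × {δ}, {74, 75} × {γ, δ}, {74, 75, 76} × {γ, δ}}; |τ_{X×Y}| = 25.

Enumerate products U × V with U ∈ τ_X, V ∈ τ_Y (deduplicated):
  ∅ × ∅ = {} (∅)
  {74} × {γ} = {(74,γ)}
  {74} × {δ} = {(74,δ)}
  {75} × {γ} = {(75,γ)}
  {75} × {δ} = {(75,δ)}
  {74} × {γ, δ} = {(74,γ), (74,δ)}
  {74, 75} × {γ} = {(74,γ), (75,γ)}
  {74, 75} × {δ} = {(74,δ), (75,δ)}
  {75} × {γ, δ} = {(75,γ), (75,δ)}
  {74, 75, 76} × {γ} = {(74,γ), (75,γ), (76,γ)}
  {74, 75, 76} × {δ} = {(74,δ), (75,δ), (76,δ)}
  {74, 75} × {γ, δ} = {(74,γ), (74,δ), (75,γ), (75,δ)}
  {74, 75, 76} × {γ, δ} = {(74,γ), (74,δ), (75,γ), (75,δ), (76,γ), (76,δ)}
These 13 distinct sets form the basis B.
Close under arbitrary unions to get τ_{X×Y}; counting gives |τ_{X×Y}| = 25.


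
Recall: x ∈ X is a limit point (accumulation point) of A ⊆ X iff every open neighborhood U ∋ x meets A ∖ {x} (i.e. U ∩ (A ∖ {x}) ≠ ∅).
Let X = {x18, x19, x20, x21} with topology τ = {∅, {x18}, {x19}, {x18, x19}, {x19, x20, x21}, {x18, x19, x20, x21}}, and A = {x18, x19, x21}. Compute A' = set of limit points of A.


A' = {x20, x21}

For each x ∈ X, list the open sets U ∈ τ with x ∈ U, then check whether U ∩ (A ∖ {x}) ≠ ∅ for every such U.
  x = x18: open {x18} ∋ x has {x18} ∩ (A ∖ {x18}) = ∅, so x is NOT a limit point.
  x = x19: open {x19} ∋ x has {x19} ∩ (A ∖ {x19}) = ∅, so x is NOT a limit point.
  x = x20: opens ∋ x are {x19, x20, x21}, {x18, x19, x20, x21}; each meets A ∖ {x20}, so x IS a limit point.
  x = x21: opens ∋ x are {x19, x20, x21}, {x18, x19, x20, x21}; each meets A ∖ {x21}, so x IS a limit point.
Collecting: A' = {x20, x21}.


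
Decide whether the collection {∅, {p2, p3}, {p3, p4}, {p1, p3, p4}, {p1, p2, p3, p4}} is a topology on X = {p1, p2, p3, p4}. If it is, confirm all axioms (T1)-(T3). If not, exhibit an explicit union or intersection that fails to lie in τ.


τ is NOT a topology on X.

Axiom (T1): ∅ ∈ τ? Yes; X ∈ τ? Yes.
Axiom (T2/T3): check pairwise unions and intersections of members of τ.
Counterexample for (T3): {p2, p3} ∩ {p3, p4} = {p3} ∉ τ. Therefore τ is NOT a topology.


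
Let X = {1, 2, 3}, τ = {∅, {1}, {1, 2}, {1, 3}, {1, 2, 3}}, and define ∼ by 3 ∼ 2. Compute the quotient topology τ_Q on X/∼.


X/∼ = {[1], [2=3]}; |τ_Q| = 3.

Equivalence classes: [1], [2=3].
Quotient map π: X → X/∼ sends 1 ↦ [1], 2 ↦ [2=3], 3 ↦ [2=3].
For each subset V ⊆ X/∼, compute π^{-1}(V) ⊆ X and check whether π^{-1}(V) ∈ τ. V is open in τ_Q iff π^{-1}(V) ∈ τ.
  V = {}: π^{-1}(V) = ∅ ∈ τ ✓.
  V = {[1]}: π^{-1}(V) = {1} ∈ τ ✓.
  V = {[2=3]}: π^{-1}(V) = {2, 3} ∉ τ ✗.
  V = {[1], [2=3]}: π^{-1}(V) = {1, 2, 3} ∈ τ ✓.
Open sets in the quotient: τ_Q = {{}, {[1]}, {[1], [2=3]}} (3 elements).


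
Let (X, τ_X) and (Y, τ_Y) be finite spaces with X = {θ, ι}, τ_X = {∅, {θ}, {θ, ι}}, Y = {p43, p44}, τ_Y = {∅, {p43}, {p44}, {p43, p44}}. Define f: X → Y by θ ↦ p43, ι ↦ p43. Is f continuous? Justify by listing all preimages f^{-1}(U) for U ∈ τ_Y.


f IS continuous.

Compute f^{-1}(U) for each U ∈ τ_Y:
  U = ∅: f^{-1}(U) = ∅ ∈ τ_X ✓.
  U = {p43}: f^{-1}(U) = {θ, ι} ∈ τ_X ✓.
  U = {p44}: f^{-1}(U) = ∅ ∈ τ_X ✓.
  U = {p43, p44}: f^{-1}(U) = {θ, ι} ∈ τ_X ✓.
Every preimage lies in τ_X, so f IS continuous.


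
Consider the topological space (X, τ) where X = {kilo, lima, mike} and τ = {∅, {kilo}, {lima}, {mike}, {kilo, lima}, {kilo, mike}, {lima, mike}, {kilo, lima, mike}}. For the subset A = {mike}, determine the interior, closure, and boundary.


int(A) = {mike}, cl(A) = {mike}, ∂A = ∅.

Closed sets in (X, τ) are complements of opens:
  closed(X, τ) = {∅, {kilo}, {lima}, {mike}, {kilo, lima}, {kilo, mike}, {lima, mike}, {kilo, lima, mike}}.
int(A) = ⋃ {U ∈ τ : U ⊆ A}. Opens contained in A: ∅, {mike}.
Taking the union of these: int(A) = {mike}.
cl(A) = ⋂ {C closed : A ⊆ C}. Closed sets containing A: {mike}, {kilo, mike}, {lima, mike}, {kilo, lima, mike}.
Intersecting these: cl(A) = {mike}.
∂A = cl(A) ∖ int(A) = {mike} ∖ {mike} = ∅.


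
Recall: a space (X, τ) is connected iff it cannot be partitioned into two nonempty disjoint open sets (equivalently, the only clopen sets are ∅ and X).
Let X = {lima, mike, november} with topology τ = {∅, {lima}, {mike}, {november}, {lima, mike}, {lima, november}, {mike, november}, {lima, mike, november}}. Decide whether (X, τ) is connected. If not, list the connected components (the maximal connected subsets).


(X, τ) is disconnected; components = [{lima}, {mike}, {november}].

Find clopen sets (U ∈ τ with X ∖ U ∈ τ):
  U = ∅, X ∖ U = {lima, mike, november} — both open, so U is clopen.
  U = {lima}, X ∖ U = {mike, november} — both open, so U is clopen.
  U = {mike}, X ∖ U = {lima, november} — both open, so U is clopen.
  U = {november}, X ∖ U = {lima, mike} — both open, so U is clopen.
  U = {lima, mike}, X ∖ U = {november} — both open, so U is clopen.
  U = {lima, november}, X ∖ U = {mike} — both open, so U is clopen.
  U = {mike, november}, X ∖ U = {lima} — both open, so U is clopen.
  U = {lima, mike, november}, X ∖ U = ∅ — both open, so U is clopen.
Nontrivial clopen(s) exist: e.g. {mike, november}. So (X, τ) is disconnected.
Compute connected components by grouping points that agree on all clopens:
  component: {lima}
  component: {mike}
  component: {november}


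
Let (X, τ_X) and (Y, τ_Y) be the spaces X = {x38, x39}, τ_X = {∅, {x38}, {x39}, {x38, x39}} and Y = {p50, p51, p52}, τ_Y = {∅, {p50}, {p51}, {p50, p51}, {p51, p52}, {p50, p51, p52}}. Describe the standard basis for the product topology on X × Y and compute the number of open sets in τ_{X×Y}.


Basis B = {∅ × ∅, {x38} × {p50}, {x38} × {p51}, {x39} × {p50}, {x39} × {p51}, {x38} × {p50, p51}, {x38, x39} × {p50}, {x38} × {p51, p52}, {x38, x39} × {p51}, {x39} × {p50, p51}, {x39} × {p51, p52}, {x38} × {p50, p51, p52}, {x39} × {p50, p51, p52}, {x38, x39} × {p50, p51}, {x38, x39} × {p51, p52}, {x38, x39} × {p50, p51, p52}}; |τ_{X×Y}| = 36.

Enumerate products U × V with U ∈ τ_X, V ∈ τ_Y (deduplicated):
  ∅ × ∅ = {} (∅)
  {x38} × {p50} = {(x38,p50)}
  {x38} × {p51} = {(x38,p51)}
  {x39} × {p50} = {(x39,p50)}
  {x39} × {p51} = {(x39,p51)}
  {x38} × {p50, p51} = {(x38,p50), (x38,p51)}
  {x38, x39} × {p50} = {(x38,p50), (x39,p50)}
  {x38} × {p51, p52} = {(x38,p51), (x38,p52)}
  {x38, x39} × {p51} = {(x38,p51), (x39,p51)}
  {x39} × {p50, p51} = {(x39,p50), (x39,p51)}
  {x39} × {p51, p52} = {(x39,p51), (x39,p52)}
  {x38} × {p50, p51, p52} = {(x38,p50), (x38,p51), (x38,p52)}
  {x39} × {p50, p51, p52} = {(x39,p50), (x39,p51), (x39,p52)}
  {x38, x39} × {p50, p51} = {(x38,p50), (x38,p51), (x39,p50), (x39,p51)}
  {x38, x39} × {p51, p52} = {(x38,p51), (x38,p52), (x39,p51), (x39,p52)}
  {x38, x39} × {p50, p51, p52} = {(x38,p50), (x38,p51), (x38,p52), (x39,p50), (x39,p51), (x39,p52)}
These 16 distinct sets form the basis B.
Close under arbitrary unions to get τ_{X×Y}; counting gives |τ_{X×Y}| = 36.


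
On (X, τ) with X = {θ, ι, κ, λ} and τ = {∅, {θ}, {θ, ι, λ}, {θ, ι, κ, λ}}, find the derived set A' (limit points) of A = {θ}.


A' = {ι, κ, λ}

For each x ∈ X, list the open sets U ∈ τ with x ∈ U, then check whether U ∩ (A ∖ {x}) ≠ ∅ for every such U.
  x = θ: open {θ} ∋ x has {θ} ∩ (A ∖ {θ}) = ∅, so x is NOT a limit point.
  x = ι: opens ∋ x are {θ, ι, λ}, {θ, ι, κ, λ}; each meets A ∖ {ι}, so x IS a limit point.
  x = κ: opens ∋ x are {θ, ι, κ, λ}; each meets A ∖ {κ}, so x IS a limit point.
  x = λ: opens ∋ x are {θ, ι, λ}, {θ, ι, κ, λ}; each meets A ∖ {λ}, so x IS a limit point.
Collecting: A' = {ι, κ, λ}.


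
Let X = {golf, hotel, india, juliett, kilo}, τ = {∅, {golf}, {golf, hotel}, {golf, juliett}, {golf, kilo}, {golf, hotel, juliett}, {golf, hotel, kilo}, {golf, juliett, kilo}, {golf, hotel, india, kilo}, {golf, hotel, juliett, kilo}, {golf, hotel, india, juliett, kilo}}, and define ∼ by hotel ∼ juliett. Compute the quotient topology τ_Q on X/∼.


X/∼ = {[golf], [hotel=juliett], [india], [kilo]}; |τ_Q| = 6.

Equivalence classes: [golf], [hotel=juliett], [india], [kilo].
Quotient map π: X → X/∼ sends golf ↦ [golf], hotel ↦ [hotel=juliett], india ↦ [india], juliett ↦ [hotel=juliett], kilo ↦ [kilo].
For each subset V ⊆ X/∼, compute π^{-1}(V) ⊆ X and check whether π^{-1}(V) ∈ τ. V is open in τ_Q iff π^{-1}(V) ∈ τ.
  V = {}: π^{-1}(V) = ∅ ∈ τ ✓.
  V = {[golf]}: π^{-1}(V) = {golf} ∈ τ ✓.
  V = {[hotel=juliett]}: π^{-1}(V) = {hotel, juliett} ∉ τ ✗.
  V = {[golf], [hotel=juliett]}: π^{-1}(V) = {golf, hotel, juliett} ∈ τ ✓.
  V = {[india]}: π^{-1}(V) = {india} ∉ τ ✗.
  V = {[golf], [india]}: π^{-1}(V) = {golf, india} ∉ τ ✗.
  V = {[hotel=juliett], [india]}: π^{-1}(V) = {hotel, india, juliett} ∉ τ ✗.
  V = {[golf], [hotel=juliett], [india]}: π^{-1}(V) = {golf, hotel, india, juliett} ∉ τ ✗.
  V = {[kilo]}: π^{-1}(V) = {kilo} ∉ τ ✗.
  V = {[golf], [kilo]}: π^{-1}(V) = {golf, kilo} ∈ τ ✓.
  V = {[hotel=juliett], [kilo]}: π^{-1}(V) = {hotel, juliett, kilo} ∉ τ ✗.
  V = {[golf], [hotel=juliett], [kilo]}: π^{-1}(V) = {golf, hotel, juliett, kilo} ∈ τ ✓.
  V = {[india], [kilo]}: π^{-1}(V) = {india, kilo} ∉ τ ✗.
  V = {[golf], [india], [kilo]}: π^{-1}(V) = {golf, india, kilo} ∉ τ ✗.
  V = {[hotel=juliett], [india], [kilo]}: π^{-1}(V) = {hotel, india, juliett, kilo} ∉ τ ✗.
  V = {[golf], [hotel=juliett], [india], [kilo]}: π^{-1}(V) = {golf, hotel, india, juliett, kilo} ∈ τ ✓.
Open sets in the quotient: τ_Q = {{}, {[golf]}, {[golf], [hotel=juliett]}, {[golf], [kilo]}, {[golf], [hotel=juliett], [kilo]}, {[golf], [hotel=juliett], [india], [kilo]}} (6 elements).


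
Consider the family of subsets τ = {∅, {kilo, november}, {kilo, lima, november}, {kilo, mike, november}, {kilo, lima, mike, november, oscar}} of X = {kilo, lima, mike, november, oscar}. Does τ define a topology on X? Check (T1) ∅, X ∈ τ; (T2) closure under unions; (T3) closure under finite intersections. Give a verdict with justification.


τ is NOT a topology on X.

Axiom (T1): ∅ ∈ τ? Yes; X ∈ τ? Yes.
Axiom (T2/T3): check pairwise unions and intersections of members of τ.
Counterexample for (T2): {kilo, lima, november} ∪ {kilo, mike, november} = {kilo, lima, mike, november} ∉ τ. Therefore τ is NOT a topology.


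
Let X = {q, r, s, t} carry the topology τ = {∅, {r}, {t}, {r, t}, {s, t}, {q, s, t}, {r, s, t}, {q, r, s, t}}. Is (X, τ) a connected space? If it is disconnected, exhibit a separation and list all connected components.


(X, τ) is disconnected; components = [{r}, {q, s, t}].

Find clopen sets (U ∈ τ with X ∖ U ∈ τ):
  U = ∅, X ∖ U = {q, r, s, t} — both open, so U is clopen.
  U = {r}, X ∖ U = {q, s, t} — both open, so U is clopen.
  U = {q, s, t}, X ∖ U = {r} — both open, so U is clopen.
  U = {q, r, s, t}, X ∖ U = ∅ — both open, so U is clopen.
Nontrivial clopen(s) exist: e.g. {r}. So (X, τ) is disconnected.
Compute connected components by grouping points that agree on all clopens:
  component: {r}
  component: {q, s, t}


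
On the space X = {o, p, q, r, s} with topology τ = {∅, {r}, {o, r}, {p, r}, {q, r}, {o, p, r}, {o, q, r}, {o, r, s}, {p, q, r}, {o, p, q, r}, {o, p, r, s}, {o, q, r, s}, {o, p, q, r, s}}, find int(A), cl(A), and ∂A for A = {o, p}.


int(A) = ∅, cl(A) = {o, p, s}, ∂A = {o, p, s}.

Closed sets in (X, τ) are complements of opens:
  closed(X, τ) = {∅, {p}, {q}, {s}, {o, s}, {p, q}, {p, s}, {q, s}, {o, p, s}, {o, q, s}, {p, q, s}, {o, p, q, s}, {o, p, q, r, s}}.
int(A) = ⋃ {U ∈ τ : U ⊆ A}. Opens contained in A: ∅.
Taking the union of these: int(A) = ∅.
cl(A) = ⋂ {C closed : A ⊆ C}. Closed sets containing A: {o, p, s}, {o, p, q, s}, {o, p, q, r, s}.
Intersecting these: cl(A) = {o, p, s}.
∂A = cl(A) ∖ int(A) = {o, p, s} ∖ ∅ = {o, p, s}.


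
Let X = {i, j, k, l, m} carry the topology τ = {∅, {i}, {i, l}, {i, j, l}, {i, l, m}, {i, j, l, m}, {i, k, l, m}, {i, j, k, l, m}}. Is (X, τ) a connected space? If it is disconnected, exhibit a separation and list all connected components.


(X, τ) is connected.

Find clopen sets (U ∈ τ with X ∖ U ∈ τ):
  U = ∅, X ∖ U = {i, j, k, l, m} — both open, so U is clopen.
  U = {i, j, k, l, m}, X ∖ U = ∅ — both open, so U is clopen.
Only trivial clopens (∅ and X) exist, so (X, τ) is connected.
Compute connected components by grouping points that agree on all clopens:
  component: {i, j, k, l, m}


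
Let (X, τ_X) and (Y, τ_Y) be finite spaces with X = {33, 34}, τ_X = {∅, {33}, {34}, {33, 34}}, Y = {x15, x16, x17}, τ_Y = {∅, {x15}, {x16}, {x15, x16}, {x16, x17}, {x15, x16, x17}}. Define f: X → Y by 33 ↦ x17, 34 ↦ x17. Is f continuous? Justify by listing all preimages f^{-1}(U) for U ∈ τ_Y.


f IS continuous.

Compute f^{-1}(U) for each U ∈ τ_Y:
  U = ∅: f^{-1}(U) = ∅ ∈ τ_X ✓.
  U = {x15}: f^{-1}(U) = ∅ ∈ τ_X ✓.
  U = {x16}: f^{-1}(U) = ∅ ∈ τ_X ✓.
  U = {x15, x16}: f^{-1}(U) = ∅ ∈ τ_X ✓.
  U = {x16, x17}: f^{-1}(U) = {33, 34} ∈ τ_X ✓.
  U = {x15, x16, x17}: f^{-1}(U) = {33, 34} ∈ τ_X ✓.
Every preimage lies in τ_X, so f IS continuous.


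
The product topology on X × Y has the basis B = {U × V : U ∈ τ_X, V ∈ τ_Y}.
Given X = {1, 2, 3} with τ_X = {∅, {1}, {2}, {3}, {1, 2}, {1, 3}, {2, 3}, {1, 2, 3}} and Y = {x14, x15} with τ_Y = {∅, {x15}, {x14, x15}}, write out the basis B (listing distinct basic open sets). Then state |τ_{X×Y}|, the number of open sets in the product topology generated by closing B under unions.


Basis B = {∅ × ∅, {1} × {x15}, {2} × {x15}, {3} × {x15}, {1} × {x14, x15}, {1, 2} × {x15}, {1, 3} × {x15}, {2} × {x14, x15}, {2, 3} × {x15}, {3} × {x14, x15}, {1, 2, 3} × {x15}, {1, 2} × {x14, x15}, {1, 3} × {x14, x15}, {2, 3} × {x14, x15}, {1, 2, 3} × {x14, x15}}; |τ_{X×Y}| = 27.

Enumerate products U × V with U ∈ τ_X, V ∈ τ_Y (deduplicated):
  ∅ × ∅ = {} (∅)
  {1} × {x15} = {(1,x15)}
  {2} × {x15} = {(2,x15)}
  {3} × {x15} = {(3,x15)}
  {1} × {x14, x15} = {(1,x14), (1,x15)}
  {1, 2} × {x15} = {(1,x15), (2,x15)}
  {1, 3} × {x15} = {(1,x15), (3,x15)}
  {2} × {x14, x15} = {(2,x14), (2,x15)}
  {2, 3} × {x15} = {(2,x15), (3,x15)}
  {3} × {x14, x15} = {(3,x14), (3,x15)}
  {1, 2, 3} × {x15} = {(1,x15), (2,x15), (3,x15)}
  {1, 2} × {x14, x15} = {(1,x14), (1,x15), (2,x14), (2,x15)}
  {1, 3} × {x14, x15} = {(1,x14), (1,x15), (3,x14), (3,x15)}
  {2, 3} × {x14, x15} = {(2,x14), (2,x15), (3,x14), (3,x15)}
  {1, 2, 3} × {x14, x15} = {(1,x14), (1,x15), (2,x14), (2,x15), (3,x14), (3,x15)}
These 15 distinct sets form the basis B.
Close under arbitrary unions to get τ_{X×Y}; counting gives |τ_{X×Y}| = 27.


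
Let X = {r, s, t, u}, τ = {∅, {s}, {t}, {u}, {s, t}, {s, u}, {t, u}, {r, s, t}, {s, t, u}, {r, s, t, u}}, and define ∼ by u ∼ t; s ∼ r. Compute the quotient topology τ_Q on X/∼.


X/∼ = {[r=s], [t=u]}; |τ_Q| = 3.

Equivalence classes: [r=s], [t=u].
Quotient map π: X → X/∼ sends r ↦ [r=s], s ↦ [r=s], t ↦ [t=u], u ↦ [t=u].
For each subset V ⊆ X/∼, compute π^{-1}(V) ⊆ X and check whether π^{-1}(V) ∈ τ. V is open in τ_Q iff π^{-1}(V) ∈ τ.
  V = {}: π^{-1}(V) = ∅ ∈ τ ✓.
  V = {[r=s]}: π^{-1}(V) = {r, s} ∉ τ ✗.
  V = {[t=u]}: π^{-1}(V) = {t, u} ∈ τ ✓.
  V = {[r=s], [t=u]}: π^{-1}(V) = {r, s, t, u} ∈ τ ✓.
Open sets in the quotient: τ_Q = {{}, {[t=u]}, {[r=s], [t=u]}} (3 elements).


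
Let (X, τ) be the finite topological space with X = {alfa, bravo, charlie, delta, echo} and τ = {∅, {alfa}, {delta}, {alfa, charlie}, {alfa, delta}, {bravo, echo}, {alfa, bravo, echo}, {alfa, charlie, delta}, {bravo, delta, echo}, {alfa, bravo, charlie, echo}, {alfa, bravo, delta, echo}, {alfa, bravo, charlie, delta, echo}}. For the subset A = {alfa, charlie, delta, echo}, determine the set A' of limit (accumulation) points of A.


A' = {bravo, charlie}

For each x ∈ X, list the open sets U ∈ τ with x ∈ U, then check whether U ∩ (A ∖ {x}) ≠ ∅ for every such U.
  x = alfa: open {alfa} ∋ x has {alfa} ∩ (A ∖ {alfa}) = ∅, so x is NOT a limit point.
  x = bravo: opens ∋ x are {bravo, echo}, {alfa, bravo, echo}, {bravo, delta, echo}, {alfa, bravo, charlie, echo}, {alfa, bravo, delta, echo}, {alfa, bravo, charlie, delta, echo}; each meets A ∖ {bravo}, so x IS a limit point.
  x = charlie: opens ∋ x are {alfa, charlie}, {alfa, charlie, delta}, {alfa, bravo, charlie, echo}, {alfa, bravo, charlie, delta, echo}; each meets A ∖ {charlie}, so x IS a limit point.
  x = delta: open {delta} ∋ x has {delta} ∩ (A ∖ {delta}) = ∅, so x is NOT a limit point.
  x = echo: open {bravo, echo} ∋ x has {bravo, echo} ∩ (A ∖ {echo}) = ∅, so x is NOT a limit point.
Collecting: A' = {bravo, charlie}.


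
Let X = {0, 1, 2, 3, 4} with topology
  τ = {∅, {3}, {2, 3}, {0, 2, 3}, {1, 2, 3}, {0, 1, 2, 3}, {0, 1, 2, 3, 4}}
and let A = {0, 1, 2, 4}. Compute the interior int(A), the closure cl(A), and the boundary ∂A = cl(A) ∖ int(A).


int(A) = ∅, cl(A) = {0, 1, 2, 4}, ∂A = {0, 1, 2, 4}.

Closed sets in (X, τ) are complements of opens:
  closed(X, τ) = {∅, {4}, {0, 4}, {1, 4}, {0, 1, 4}, {0, 1, 2, 4}, {0, 1, 2, 3, 4}}.
int(A) = ⋃ {U ∈ τ : U ⊆ A}. Opens contained in A: ∅.
Taking the union of these: int(A) = ∅.
cl(A) = ⋂ {C closed : A ⊆ C}. Closed sets containing A: {0, 1, 2, 4}, {0, 1, 2, 3, 4}.
Intersecting these: cl(A) = {0, 1, 2, 4}.
∂A = cl(A) ∖ int(A) = {0, 1, 2, 4} ∖ ∅ = {0, 1, 2, 4}.


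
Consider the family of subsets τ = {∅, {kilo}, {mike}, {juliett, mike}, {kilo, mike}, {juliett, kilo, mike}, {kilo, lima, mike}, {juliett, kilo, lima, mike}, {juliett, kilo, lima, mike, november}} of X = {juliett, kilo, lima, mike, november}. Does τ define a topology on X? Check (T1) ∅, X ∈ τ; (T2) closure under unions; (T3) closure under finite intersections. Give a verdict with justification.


τ IS a topology on X.

Axiom (T1): ∅ ∈ τ? Yes; X ∈ τ? Yes.
Axiom (T2/T3): check pairwise unions and intersections of members of τ.
All pairwise intersections and unions checked — each lies in τ. Therefore τ satisfies (T1), (T2), (T3): it IS a topology on X.


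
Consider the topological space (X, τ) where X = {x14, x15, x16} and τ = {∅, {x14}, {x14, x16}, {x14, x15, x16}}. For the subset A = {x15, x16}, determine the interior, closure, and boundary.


int(A) = ∅, cl(A) = {x15, x16}, ∂A = {x15, x16}.

Closed sets in (X, τ) are complements of opens:
  closed(X, τ) = {∅, {x15}, {x15, x16}, {x14, x15, x16}}.
int(A) = ⋃ {U ∈ τ : U ⊆ A}. Opens contained in A: ∅.
Taking the union of these: int(A) = ∅.
cl(A) = ⋂ {C closed : A ⊆ C}. Closed sets containing A: {x15, x16}, {x14, x15, x16}.
Intersecting these: cl(A) = {x15, x16}.
∂A = cl(A) ∖ int(A) = {x15, x16} ∖ ∅ = {x15, x16}.


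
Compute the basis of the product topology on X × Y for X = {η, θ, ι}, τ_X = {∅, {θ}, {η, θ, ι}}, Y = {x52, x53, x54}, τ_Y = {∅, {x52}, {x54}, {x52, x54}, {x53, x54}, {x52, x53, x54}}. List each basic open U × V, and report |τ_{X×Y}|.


Basis B = {∅ × ∅, {θ} × {x52}, {θ} × {x54}, {θ} × {x52, x54}, {θ} × {x53, x54}, {η, θ, ι} × {x52}, {η, θ, ι} × {x54}, {θ} × {x52, x53, x54}, {η, θ, ι} × {x52, x54}, {η, θ, ι} × {x53, x54}, {η, θ, ι} × {x52, x53, x54}}; |τ_{X×Y}| = 18.

Enumerate products U × V with U ∈ τ_X, V ∈ τ_Y (deduplicated):
  ∅ × ∅ = {} (∅)
  {θ} × {x52} = {(θ,x52)}
  {θ} × {x54} = {(θ,x54)}
  {θ} × {x52, x54} = {(θ,x52), (θ,x54)}
  {θ} × {x53, x54} = {(θ,x53), (θ,x54)}
  {η, θ, ι} × {x52} = {(η,x52), (θ,x52), (ι,x52)}
  {η, θ, ι} × {x54} = {(η,x54), (θ,x54), (ι,x54)}
  {θ} × {x52, x53, x54} = {(θ,x52), (θ,x53), (θ,x54)}
  {η, θ, ι} × {x52, x54} = {(η,x52), (η,x54), (θ,x52), (θ,x54), (ι,x52), (ι,x54)}
  {η, θ, ι} × {x53, x54} = {(η,x53), (η,x54), (θ,x53), (θ,x54), (ι,x53), (ι,x54)}
  {η, θ, ι} × {x52, x53, x54} = {(η,x52), (η,x53), (η,x54), (θ,x52), (θ,x53), (θ,x54), (ι,x52), (ι,x53), (ι,x54)}
These 11 distinct sets form the basis B.
Close under arbitrary unions to get τ_{X×Y}; counting gives |τ_{X×Y}| = 18.


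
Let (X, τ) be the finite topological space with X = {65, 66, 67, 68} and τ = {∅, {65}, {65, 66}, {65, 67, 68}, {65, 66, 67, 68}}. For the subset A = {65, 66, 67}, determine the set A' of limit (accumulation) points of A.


A' = {66, 67, 68}

For each x ∈ X, list the open sets U ∈ τ with x ∈ U, then check whether U ∩ (A ∖ {x}) ≠ ∅ for every such U.
  x = 65: open {65} ∋ x has {65} ∩ (A ∖ {65}) = ∅, so x is NOT a limit point.
  x = 66: opens ∋ x are {65, 66}, {65, 66, 67, 68}; each meets A ∖ {66}, so x IS a limit point.
  x = 67: opens ∋ x are {65, 67, 68}, {65, 66, 67, 68}; each meets A ∖ {67}, so x IS a limit point.
  x = 68: opens ∋ x are {65, 67, 68}, {65, 66, 67, 68}; each meets A ∖ {68}, so x IS a limit point.
Collecting: A' = {66, 67, 68}.


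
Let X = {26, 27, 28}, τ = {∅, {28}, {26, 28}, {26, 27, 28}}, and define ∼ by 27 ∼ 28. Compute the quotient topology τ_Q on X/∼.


X/∼ = {[26], [27=28]}; |τ_Q| = 2.

Equivalence classes: [26], [27=28].
Quotient map π: X → X/∼ sends 26 ↦ [26], 27 ↦ [27=28], 28 ↦ [27=28].
For each subset V ⊆ X/∼, compute π^{-1}(V) ⊆ X and check whether π^{-1}(V) ∈ τ. V is open in τ_Q iff π^{-1}(V) ∈ τ.
  V = {}: π^{-1}(V) = ∅ ∈ τ ✓.
  V = {[26]}: π^{-1}(V) = {26} ∉ τ ✗.
  V = {[27=28]}: π^{-1}(V) = {27, 28} ∉ τ ✗.
  V = {[26], [27=28]}: π^{-1}(V) = {26, 27, 28} ∈ τ ✓.
Open sets in the quotient: τ_Q = {{}, {[26], [27=28]}} (2 elements).


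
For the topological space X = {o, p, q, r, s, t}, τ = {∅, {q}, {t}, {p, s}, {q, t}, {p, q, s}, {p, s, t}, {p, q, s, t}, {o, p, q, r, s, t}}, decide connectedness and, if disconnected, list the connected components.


(X, τ) is connected.

Find clopen sets (U ∈ τ with X ∖ U ∈ τ):
  U = ∅, X ∖ U = {o, p, q, r, s, t} — both open, so U is clopen.
  U = {o, p, q, r, s, t}, X ∖ U = ∅ — both open, so U is clopen.
Only trivial clopens (∅ and X) exist, so (X, τ) is connected.
Compute connected components by grouping points that agree on all clopens:
  component: {o, p, q, r, s, t}


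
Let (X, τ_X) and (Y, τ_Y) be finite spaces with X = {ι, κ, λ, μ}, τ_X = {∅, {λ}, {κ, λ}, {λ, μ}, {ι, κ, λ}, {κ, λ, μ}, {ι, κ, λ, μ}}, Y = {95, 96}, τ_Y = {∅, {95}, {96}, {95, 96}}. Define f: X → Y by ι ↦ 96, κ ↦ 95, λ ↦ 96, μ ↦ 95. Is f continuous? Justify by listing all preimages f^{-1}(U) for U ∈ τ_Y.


f is NOT continuous.

Compute f^{-1}(U) for each U ∈ τ_Y:
  U = ∅: f^{-1}(U) = ∅ ∈ τ_X ✓.
  U = {95}: f^{-1}(U) = {κ, μ} ∉ τ_X ✗.
  U = {96}: f^{-1}(U) = {ι, λ} ∉ τ_X ✗.
  U = {95, 96}: f^{-1}(U) = {ι, κ, λ, μ} ∈ τ_X ✓.
Found U = {95} with f^{-1}(U) = {κ, μ} not in τ_X. Therefore f is NOT continuous.


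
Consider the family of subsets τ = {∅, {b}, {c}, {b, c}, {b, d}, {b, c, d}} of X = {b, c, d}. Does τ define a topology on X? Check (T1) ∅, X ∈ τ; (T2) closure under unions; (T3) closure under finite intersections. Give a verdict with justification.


τ IS a topology on X.

Axiom (T1): ∅ ∈ τ? Yes; X ∈ τ? Yes.
Axiom (T2/T3): check pairwise unions and intersections of members of τ.
All pairwise intersections and unions checked — each lies in τ. Therefore τ satisfies (T1), (T2), (T3): it IS a topology on X.


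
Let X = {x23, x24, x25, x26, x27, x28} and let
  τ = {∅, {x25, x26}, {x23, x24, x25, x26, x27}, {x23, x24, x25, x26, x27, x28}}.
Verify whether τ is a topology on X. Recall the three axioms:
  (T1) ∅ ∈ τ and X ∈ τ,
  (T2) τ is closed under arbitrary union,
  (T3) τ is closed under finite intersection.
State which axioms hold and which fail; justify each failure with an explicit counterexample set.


τ IS a topology on X.

Axiom (T1): ∅ ∈ τ? Yes; X ∈ τ? Yes.
Axiom (T2/T3): check pairwise unions and intersections of members of τ.
All pairwise intersections and unions checked — each lies in τ. Therefore τ satisfies (T1), (T2), (T3): it IS a topology on X.


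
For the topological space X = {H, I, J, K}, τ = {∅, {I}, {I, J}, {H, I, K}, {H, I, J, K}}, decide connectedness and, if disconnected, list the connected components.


(X, τ) is connected.

Find clopen sets (U ∈ τ with X ∖ U ∈ τ):
  U = ∅, X ∖ U = {H, I, J, K} — both open, so U is clopen.
  U = {H, I, J, K}, X ∖ U = ∅ — both open, so U is clopen.
Only trivial clopens (∅ and X) exist, so (X, τ) is connected.
Compute connected components by grouping points that agree on all clopens:
  component: {H, I, J, K}


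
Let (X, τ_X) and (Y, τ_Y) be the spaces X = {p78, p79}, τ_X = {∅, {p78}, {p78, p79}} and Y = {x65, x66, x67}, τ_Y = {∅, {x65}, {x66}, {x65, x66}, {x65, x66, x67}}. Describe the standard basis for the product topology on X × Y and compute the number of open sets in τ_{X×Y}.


Basis B = {∅ × ∅, {p78} × {x65}, {p78} × {x66}, {p78} × {x65, x66}, {p78, p79} × {x65}, {p78, p79} × {x66}, {p78} × {x65, x66, x67}, {p78, p79} × {x65, x66}, {p78, p79} × {x65, x66, x67}}; |τ_{X×Y}| = 14.

Enumerate products U × V with U ∈ τ_X, V ∈ τ_Y (deduplicated):
  ∅ × ∅ = {} (∅)
  {p78} × {x65} = {(p78,x65)}
  {p78} × {x66} = {(p78,x66)}
  {p78} × {x65, x66} = {(p78,x65), (p78,x66)}
  {p78, p79} × {x65} = {(p78,x65), (p79,x65)}
  {p78, p79} × {x66} = {(p78,x66), (p79,x66)}
  {p78} × {x65, x66, x67} = {(p78,x65), (p78,x66), (p78,x67)}
  {p78, p79} × {x65, x66} = {(p78,x65), (p78,x66), (p79,x65), (p79,x66)}
  {p78, p79} × {x65, x66, x67} = {(p78,x65), (p78,x66), (p78,x67), (p79,x65), (p79,x66), (p79,x67)}
These 9 distinct sets form the basis B.
Close under arbitrary unions to get τ_{X×Y}; counting gives |τ_{X×Y}| = 14.


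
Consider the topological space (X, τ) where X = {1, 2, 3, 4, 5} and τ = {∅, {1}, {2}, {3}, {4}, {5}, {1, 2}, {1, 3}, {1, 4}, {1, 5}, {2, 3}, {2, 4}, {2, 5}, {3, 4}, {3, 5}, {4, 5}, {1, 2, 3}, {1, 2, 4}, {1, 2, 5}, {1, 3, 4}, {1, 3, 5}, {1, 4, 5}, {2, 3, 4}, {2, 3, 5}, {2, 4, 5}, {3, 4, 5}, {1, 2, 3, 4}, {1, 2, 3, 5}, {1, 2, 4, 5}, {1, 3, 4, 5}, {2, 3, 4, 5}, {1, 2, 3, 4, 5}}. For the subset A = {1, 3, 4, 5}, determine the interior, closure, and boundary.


int(A) = {1, 3, 4, 5}, cl(A) = {1, 3, 4, 5}, ∂A = ∅.

Closed sets in (X, τ) are complements of opens:
  closed(X, τ) = {∅, {1}, {2}, {3}, {4}, {5}, {1, 2}, {1, 3}, {1, 4}, {1, 5}, {2, 3}, {2, 4}, {2, 5}, {3, 4}, {3, 5}, {4, 5}, {1, 2, 3}, {1, 2, 4}, {1, 2, 5}, {1, 3, 4}, {1, 3, 5}, {1, 4, 5}, {2, 3, 4}, {2, 3, 5}, {2, 4, 5}, {3, 4, 5}, {1, 2, 3, 4}, {1, 2, 3, 5}, {1, 2, 4, 5}, {1, 3, 4, 5}, {2, 3, 4, 5}, {1, 2, 3, 4, 5}}.
int(A) = ⋃ {U ∈ τ : U ⊆ A}. Opens contained in A: ∅, {1}, {3}, {4}, {5}, {1, 3}, {1, 4}, {1, 5}, {3, 4}, {3, 5}, {4, 5}, {1, 3, 4}, {1, 3, 5}, {1, 4, 5}, {3, 4, 5}, {1, 3, 4, 5}.
Taking the union of these: int(A) = {1, 3, 4, 5}.
cl(A) = ⋂ {C closed : A ⊆ C}. Closed sets containing A: {1, 3, 4, 5}, {1, 2, 3, 4, 5}.
Intersecting these: cl(A) = {1, 3, 4, 5}.
∂A = cl(A) ∖ int(A) = {1, 3, 4, 5} ∖ {1, 3, 4, 5} = ∅.


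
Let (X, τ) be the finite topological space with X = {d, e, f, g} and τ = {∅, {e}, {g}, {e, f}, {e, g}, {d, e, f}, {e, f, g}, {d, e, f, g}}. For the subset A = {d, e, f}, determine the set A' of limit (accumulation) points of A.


A' = {d, f}

For each x ∈ X, list the open sets U ∈ τ with x ∈ U, then check whether U ∩ (A ∖ {x}) ≠ ∅ for every such U.
  x = d: opens ∋ x are {d, e, f}, {d, e, f, g}; each meets A ∖ {d}, so x IS a limit point.
  x = e: open {e} ∋ x has {e} ∩ (A ∖ {e}) = ∅, so x is NOT a limit point.
  x = f: opens ∋ x are {e, f}, {d, e, f}, {e, f, g}, {d, e, f, g}; each meets A ∖ {f}, so x IS a limit point.
  x = g: open {g} ∋ x has {g} ∩ (A ∖ {g}) = ∅, so x is NOT a limit point.
Collecting: A' = {d, f}.


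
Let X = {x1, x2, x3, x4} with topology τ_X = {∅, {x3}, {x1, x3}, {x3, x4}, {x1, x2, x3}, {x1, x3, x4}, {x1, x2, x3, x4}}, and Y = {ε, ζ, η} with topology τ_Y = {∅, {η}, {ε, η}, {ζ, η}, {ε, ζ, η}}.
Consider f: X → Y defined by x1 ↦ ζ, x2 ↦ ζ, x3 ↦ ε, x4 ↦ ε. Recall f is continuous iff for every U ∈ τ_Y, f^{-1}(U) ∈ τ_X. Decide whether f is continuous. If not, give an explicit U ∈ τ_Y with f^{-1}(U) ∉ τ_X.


f is NOT continuous.

Compute f^{-1}(U) for each U ∈ τ_Y:
  U = ∅: f^{-1}(U) = ∅ ∈ τ_X ✓.
  U = {η}: f^{-1}(U) = ∅ ∈ τ_X ✓.
  U = {ε, η}: f^{-1}(U) = {x3, x4} ∈ τ_X ✓.
  U = {ζ, η}: f^{-1}(U) = {x1, x2} ∉ τ_X ✗.
  U = {ε, ζ, η}: f^{-1}(U) = {x1, x2, x3, x4} ∈ τ_X ✓.
Found U = {ζ, η} with f^{-1}(U) = {x1, x2} not in τ_X. Therefore f is NOT continuous.


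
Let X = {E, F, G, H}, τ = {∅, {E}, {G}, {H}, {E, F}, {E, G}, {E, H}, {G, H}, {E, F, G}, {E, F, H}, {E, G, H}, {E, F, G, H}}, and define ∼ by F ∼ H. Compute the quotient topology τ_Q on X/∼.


X/∼ = {[E], [F=H], [G]}; |τ_Q| = 6.

Equivalence classes: [E], [F=H], [G].
Quotient map π: X → X/∼ sends E ↦ [E], F ↦ [F=H], G ↦ [G], H ↦ [F=H].
For each subset V ⊆ X/∼, compute π^{-1}(V) ⊆ X and check whether π^{-1}(V) ∈ τ. V is open in τ_Q iff π^{-1}(V) ∈ τ.
  V = {}: π^{-1}(V) = ∅ ∈ τ ✓.
  V = {[E]}: π^{-1}(V) = {E} ∈ τ ✓.
  V = {[F=H]}: π^{-1}(V) = {F, H} ∉ τ ✗.
  V = {[E], [F=H]}: π^{-1}(V) = {E, F, H} ∈ τ ✓.
  V = {[G]}: π^{-1}(V) = {G} ∈ τ ✓.
  V = {[E], [G]}: π^{-1}(V) = {E, G} ∈ τ ✓.
  V = {[F=H], [G]}: π^{-1}(V) = {F, G, H} ∉ τ ✗.
  V = {[E], [F=H], [G]}: π^{-1}(V) = {E, F, G, H} ∈ τ ✓.
Open sets in the quotient: τ_Q = {{}, {[E]}, {[E], [F=H]}, {[G]}, {[E], [G]}, {[E], [F=H], [G]}} (6 elements).


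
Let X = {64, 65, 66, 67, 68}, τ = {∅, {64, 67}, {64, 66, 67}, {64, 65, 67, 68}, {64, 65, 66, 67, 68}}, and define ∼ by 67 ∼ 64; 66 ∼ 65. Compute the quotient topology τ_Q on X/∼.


X/∼ = {[64=67], [65=66], [68]}; |τ_Q| = 3.

Equivalence classes: [64=67], [65=66], [68].
Quotient map π: X → X/∼ sends 64 ↦ [64=67], 65 ↦ [65=66], 66 ↦ [65=66], 67 ↦ [64=67], 68 ↦ [68].
For each subset V ⊆ X/∼, compute π^{-1}(V) ⊆ X and check whether π^{-1}(V) ∈ τ. V is open in τ_Q iff π^{-1}(V) ∈ τ.
  V = {}: π^{-1}(V) = ∅ ∈ τ ✓.
  V = {[64=67]}: π^{-1}(V) = {64, 67} ∈ τ ✓.
  V = {[65=66]}: π^{-1}(V) = {65, 66} ∉ τ ✗.
  V = {[64=67], [65=66]}: π^{-1}(V) = {64, 65, 66, 67} ∉ τ ✗.
  V = {[68]}: π^{-1}(V) = {68} ∉ τ ✗.
  V = {[64=67], [68]}: π^{-1}(V) = {64, 67, 68} ∉ τ ✗.
  V = {[65=66], [68]}: π^{-1}(V) = {65, 66, 68} ∉ τ ✗.
  V = {[64=67], [65=66], [68]}: π^{-1}(V) = {64, 65, 66, 67, 68} ∈ τ ✓.
Open sets in the quotient: τ_Q = {{}, {[64=67]}, {[64=67], [65=66], [68]}} (3 elements).


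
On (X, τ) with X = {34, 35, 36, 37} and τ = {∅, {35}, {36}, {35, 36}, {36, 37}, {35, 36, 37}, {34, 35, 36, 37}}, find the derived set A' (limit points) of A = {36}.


A' = {34, 37}

For each x ∈ X, list the open sets U ∈ τ with x ∈ U, then check whether U ∩ (A ∖ {x}) ≠ ∅ for every such U.
  x = 34: opens ∋ x are {34, 35, 36, 37}; each meets A ∖ {34}, so x IS a limit point.
  x = 35: open {35} ∋ x has {35} ∩ (A ∖ {35}) = ∅, so x is NOT a limit point.
  x = 36: open {36} ∋ x has {36} ∩ (A ∖ {36}) = ∅, so x is NOT a limit point.
  x = 37: opens ∋ x are {36, 37}, {35, 36, 37}, {34, 35, 36, 37}; each meets A ∖ {37}, so x IS a limit point.
Collecting: A' = {34, 37}.


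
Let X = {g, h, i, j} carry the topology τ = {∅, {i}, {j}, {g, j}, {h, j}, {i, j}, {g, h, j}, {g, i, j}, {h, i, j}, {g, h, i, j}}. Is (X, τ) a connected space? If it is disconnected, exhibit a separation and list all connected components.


(X, τ) is disconnected; components = [{i}, {g, h, j}].

Find clopen sets (U ∈ τ with X ∖ U ∈ τ):
  U = ∅, X ∖ U = {g, h, i, j} — both open, so U is clopen.
  U = {i}, X ∖ U = {g, h, j} — both open, so U is clopen.
  U = {g, h, j}, X ∖ U = {i} — both open, so U is clopen.
  U = {g, h, i, j}, X ∖ U = ∅ — both open, so U is clopen.
Nontrivial clopen(s) exist: e.g. {i}. So (X, τ) is disconnected.
Compute connected components by grouping points that agree on all clopens:
  component: {i}
  component: {g, h, j}


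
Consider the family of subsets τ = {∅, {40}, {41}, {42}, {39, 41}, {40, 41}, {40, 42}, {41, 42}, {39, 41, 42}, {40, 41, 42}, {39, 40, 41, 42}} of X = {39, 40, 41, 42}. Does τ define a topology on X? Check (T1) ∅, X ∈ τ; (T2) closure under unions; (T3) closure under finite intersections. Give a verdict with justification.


τ is NOT a topology on X.

Axiom (T1): ∅ ∈ τ? Yes; X ∈ τ? Yes.
Axiom (T2/T3): check pairwise unions and intersections of members of τ.
Counterexample for (T2): {40} ∪ {39, 41} = {39, 40, 41} ∉ τ. Therefore τ is NOT a topology.


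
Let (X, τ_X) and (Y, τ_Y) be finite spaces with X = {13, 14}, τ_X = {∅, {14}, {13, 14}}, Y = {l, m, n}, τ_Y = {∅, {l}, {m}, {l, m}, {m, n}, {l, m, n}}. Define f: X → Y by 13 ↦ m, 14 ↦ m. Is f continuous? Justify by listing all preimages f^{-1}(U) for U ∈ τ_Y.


f IS continuous.

Compute f^{-1}(U) for each U ∈ τ_Y:
  U = ∅: f^{-1}(U) = ∅ ∈ τ_X ✓.
  U = {l}: f^{-1}(U) = ∅ ∈ τ_X ✓.
  U = {m}: f^{-1}(U) = {13, 14} ∈ τ_X ✓.
  U = {l, m}: f^{-1}(U) = {13, 14} ∈ τ_X ✓.
  U = {m, n}: f^{-1}(U) = {13, 14} ∈ τ_X ✓.
  U = {l, m, n}: f^{-1}(U) = {13, 14} ∈ τ_X ✓.
Every preimage lies in τ_X, so f IS continuous.


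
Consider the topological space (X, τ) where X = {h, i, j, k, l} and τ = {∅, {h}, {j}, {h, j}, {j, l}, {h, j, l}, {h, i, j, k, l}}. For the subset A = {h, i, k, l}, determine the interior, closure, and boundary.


int(A) = {h}, cl(A) = {h, i, k, l}, ∂A = {i, k, l}.

Closed sets in (X, τ) are complements of opens:
  closed(X, τ) = {∅, {i, k}, {h, i, k}, {i, k, l}, {h, i, k, l}, {i, j, k, l}, {h, i, j, k, l}}.
int(A) = ⋃ {U ∈ τ : U ⊆ A}. Opens contained in A: ∅, {h}.
Taking the union of these: int(A) = {h}.
cl(A) = ⋂ {C closed : A ⊆ C}. Closed sets containing A: {h, i, k, l}, {h, i, j, k, l}.
Intersecting these: cl(A) = {h, i, k, l}.
∂A = cl(A) ∖ int(A) = {h, i, k, l} ∖ {h} = {i, k, l}.


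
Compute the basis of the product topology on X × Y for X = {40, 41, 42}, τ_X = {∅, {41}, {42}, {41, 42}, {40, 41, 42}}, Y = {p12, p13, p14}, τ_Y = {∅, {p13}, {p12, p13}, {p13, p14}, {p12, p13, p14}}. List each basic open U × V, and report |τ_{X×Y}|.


Basis B = {∅ × ∅, {41} × {p13}, {42} × {p13}, {41} × {p12, p13}, {41} × {p13, p14}, {41, 42} × {p13}, {42} × {p12, p13}, {42} × {p13, p14}, {40, 41, 42} × {p13}, {41} × {p12, p13, p14}, {42} × {p12, p13, p14}, {41, 42} × {p12, p13}, {41, 42} × {p13, p14}, {40, 41, 42} × {p12, p13}, {40, 41, 42} × {p13, p14}, {41, 42} × {p12, p13, p14}, {40, 41, 42} × {p12, p13, p14}}; |τ_{X×Y}| = 50.

Enumerate products U × V with U ∈ τ_X, V ∈ τ_Y (deduplicated):
  ∅ × ∅ = {} (∅)
  {41} × {p13} = {(41,p13)}
  {42} × {p13} = {(42,p13)}
  {41} × {p12, p13} = {(41,p12), (41,p13)}
  {41} × {p13, p14} = {(41,p13), (41,p14)}
  {41, 42} × {p13} = {(41,p13), (42,p13)}
  {42} × {p12, p13} = {(42,p12), (42,p13)}
  {42} × {p13, p14} = {(42,p13), (42,p14)}
  {40, 41, 42} × {p13} = {(40,p13), (41,p13), (42,p13)}
  {41} × {p12, p13, p14} = {(41,p12), (41,p13), (41,p14)}
  {42} × {p12, p13, p14} = {(42,p12), (42,p13), (42,p14)}
  {41, 42} × {p12, p13} = {(41,p12), (41,p13), (42,p12), (42,p13)}
  {41, 42} × {p13, p14} = {(41,p13), (41,p14), (42,p13), (42,p14)}
  {40, 41, 42} × {p12, p13} = {(40,p12), (40,p13), (41,p12), (41,p13), (42,p12), (42,p13)}
  {40, 41, 42} × {p13, p14} = {(40,p13), (40,p14), (41,p13), (41,p14), (42,p13), (42,p14)}
  {41, 42} × {p12, p13, p14} = {(41,p12), (41,p13), (41,p14), (42,p12), (42,p13), (42,p14)}
  {40, 41, 42} × {p12, p13, p14} = {(40,p12), (40,p13), (40,p14), (41,p12), (41,p13), (41,p14), (42,p12), (42,p13), (42,p14)}
These 17 distinct sets form the basis B.
Close under arbitrary unions to get τ_{X×Y}; counting gives |τ_{X×Y}| = 50.


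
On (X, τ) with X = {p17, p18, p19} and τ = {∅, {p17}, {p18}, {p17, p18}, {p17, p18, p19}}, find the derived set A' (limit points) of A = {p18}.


A' = {p19}

For each x ∈ X, list the open sets U ∈ τ with x ∈ U, then check whether U ∩ (A ∖ {x}) ≠ ∅ for every such U.
  x = p17: open {p17} ∋ x has {p17} ∩ (A ∖ {p17}) = ∅, so x is NOT a limit point.
  x = p18: open {p18} ∋ x has {p18} ∩ (A ∖ {p18}) = ∅, so x is NOT a limit point.
  x = p19: opens ∋ x are {p17, p18, p19}; each meets A ∖ {p19}, so x IS a limit point.
Collecting: A' = {p19}.


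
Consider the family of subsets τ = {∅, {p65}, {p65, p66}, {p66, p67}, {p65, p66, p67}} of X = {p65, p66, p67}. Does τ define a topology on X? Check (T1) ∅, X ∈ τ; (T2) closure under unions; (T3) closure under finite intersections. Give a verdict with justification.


τ is NOT a topology on X.

Axiom (T1): ∅ ∈ τ? Yes; X ∈ τ? Yes.
Axiom (T2/T3): check pairwise unions and intersections of members of τ.
Counterexample for (T3): {p65, p66} ∩ {p66, p67} = {p66} ∉ τ. Therefore τ is NOT a topology.


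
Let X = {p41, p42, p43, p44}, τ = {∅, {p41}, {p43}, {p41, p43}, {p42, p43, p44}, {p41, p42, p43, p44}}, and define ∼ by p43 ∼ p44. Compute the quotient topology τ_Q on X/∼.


X/∼ = {[p41], [p42], [p43=p44]}; |τ_Q| = 4.

Equivalence classes: [p41], [p42], [p43=p44].
Quotient map π: X → X/∼ sends p41 ↦ [p41], p42 ↦ [p42], p43 ↦ [p43=p44], p44 ↦ [p43=p44].
For each subset V ⊆ X/∼, compute π^{-1}(V) ⊆ X and check whether π^{-1}(V) ∈ τ. V is open in τ_Q iff π^{-1}(V) ∈ τ.
  V = {}: π^{-1}(V) = ∅ ∈ τ ✓.
  V = {[p41]}: π^{-1}(V) = {p41} ∈ τ ✓.
  V = {[p42]}: π^{-1}(V) = {p42} ∉ τ ✗.
  V = {[p41], [p42]}: π^{-1}(V) = {p41, p42} ∉ τ ✗.
  V = {[p43=p44]}: π^{-1}(V) = {p43, p44} ∉ τ ✗.
  V = {[p41], [p43=p44]}: π^{-1}(V) = {p41, p43, p44} ∉ τ ✗.
  V = {[p42], [p43=p44]}: π^{-1}(V) = {p42, p43, p44} ∈ τ ✓.
  V = {[p41], [p42], [p43=p44]}: π^{-1}(V) = {p41, p42, p43, p44} ∈ τ ✓.
Open sets in the quotient: τ_Q = {{}, {[p41]}, {[p42], [p43=p44]}, {[p41], [p42], [p43=p44]}} (4 elements).
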